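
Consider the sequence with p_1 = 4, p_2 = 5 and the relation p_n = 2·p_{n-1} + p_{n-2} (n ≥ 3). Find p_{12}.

38217

Iterate the recurrence:
p_3 = 14; p_4 = 33; p_5 = 80; p_6 = 193; p_7 = 466; p_8 = 1125; p_9 = 2716; p_{10} = 6557; p_{11} = 15830; p_{12} = 38217.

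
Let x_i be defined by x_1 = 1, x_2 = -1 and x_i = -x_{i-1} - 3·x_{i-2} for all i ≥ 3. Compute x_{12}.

Applying the relation repeatedly:
x_3 = -2  x_4 = 5  x_5 = 1  x_6 = -16  x_7 = 13  x_8 = 35  x_9 = -74  x_{10} = -31  x_{11} = 253  x_{12} = -160.

-160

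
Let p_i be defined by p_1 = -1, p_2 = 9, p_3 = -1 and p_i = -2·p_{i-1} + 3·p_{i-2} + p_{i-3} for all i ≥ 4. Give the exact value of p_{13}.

-305645

Compute successive terms:
p_4 = 28;  p_5 = -50;  p_6 = 183;  p_7 = -488;  p_8 = 1475;  p_9 = -4231;  p_{10} = 12399;  p_{11} = -36016;  p_{12} = 104998;  p_{13} = -305645.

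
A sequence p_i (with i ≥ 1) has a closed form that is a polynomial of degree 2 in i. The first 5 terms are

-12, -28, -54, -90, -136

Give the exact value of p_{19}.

1st diffs: -16, -26, -36, -46.
2nd diffs: -10, -10, -10 (constant).
So p_i = -5i^2 - i - 6.
Evaluating at i = 19 gives p_{19} = -1830.

-1830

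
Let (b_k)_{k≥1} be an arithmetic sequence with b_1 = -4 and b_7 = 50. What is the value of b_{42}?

Common difference d = (50 - (-4)) / (7 - 1) = 9.
b_k = -4 + (k - 1)·9.
b_{42} = -4 + 41·9 = 365.

365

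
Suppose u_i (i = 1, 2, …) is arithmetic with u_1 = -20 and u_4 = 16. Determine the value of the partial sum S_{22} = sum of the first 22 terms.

Common difference d = (16 - (-20)) / (4 - 1) = 12.
u_i = -20 + (i - 1)·12.
u_{22} = 232; S = 22·(-20 + 232)/2 = 2332.

2332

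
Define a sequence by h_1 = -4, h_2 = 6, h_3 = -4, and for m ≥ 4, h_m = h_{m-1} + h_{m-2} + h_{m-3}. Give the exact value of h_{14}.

-574

Iterate the recurrence:
h_4 = -2  h_5 = 0  h_6 = -6  …  h_{11} = -92  h_{12} = -170  h_{13} = -312  h_{14} = -574.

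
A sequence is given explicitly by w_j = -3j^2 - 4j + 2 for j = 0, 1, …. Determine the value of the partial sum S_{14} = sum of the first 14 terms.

-2793

Over j = 0..13: Σj = 91, Σj² = 819.
Total = (-3)·819 + (-4)·91 + (2)·14 = -2793.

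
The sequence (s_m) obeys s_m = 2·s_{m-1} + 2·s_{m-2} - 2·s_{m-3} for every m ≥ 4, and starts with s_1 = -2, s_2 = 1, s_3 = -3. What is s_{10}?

Iterate the recurrence:
s_4 = 0;  s_5 = -8;  s_6 = -10;  s_7 = -36;  s_8 = -76;  s_9 = -204;  s_{10} = -488.

-488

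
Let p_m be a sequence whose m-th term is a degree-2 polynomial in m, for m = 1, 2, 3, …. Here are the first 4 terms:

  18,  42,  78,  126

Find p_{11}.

1st diffs: 24, 36, 48.
2nd diffs: 12, 12 (constant).
Newton forward-difference form: p_m = 18 + 24·C(m-1,1) + 12·C(m-1,2).
At m = 11: m-1 = 10, so p_{11} = 18 + 240 + 540 = 798.

798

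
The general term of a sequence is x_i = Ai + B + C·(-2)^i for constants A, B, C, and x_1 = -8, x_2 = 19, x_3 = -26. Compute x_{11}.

Plug in i = 1, 2, 3: A + B - 2C = -8; 2A + B + 4C = 19; 3A + B - 8C = -26.
Subtracting the first from the second: A + 6C = 27.
Subtracting the second from the third: A - 12C = -45.
Solving: C = 4, A = 3, then B = -3.
Hence x_{11} = 3·11 + (-3) + 4·(-2048) = -8162.

-8162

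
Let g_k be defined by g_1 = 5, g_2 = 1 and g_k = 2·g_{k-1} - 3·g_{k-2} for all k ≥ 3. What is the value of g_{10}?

-767

Step forward from the initial values:
g_3 = -13, g_4 = -29, g_5 = -19, g_6 = 49, g_7 = 155, g_8 = 163, g_9 = -139, g_{10} = -767.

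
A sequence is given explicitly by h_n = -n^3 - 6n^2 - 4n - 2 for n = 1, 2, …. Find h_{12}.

-2642

h_{12} = -1·12^3 - 6·12^2 - 4·12 - 2 = -2642.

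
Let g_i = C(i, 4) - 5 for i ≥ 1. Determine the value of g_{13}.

710

C(13, 4) = 715, so g_{13} = 710.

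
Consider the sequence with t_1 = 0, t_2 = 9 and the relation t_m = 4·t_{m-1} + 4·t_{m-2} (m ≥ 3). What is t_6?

4176

Step forward from the initial values:
t_3 = 36  t_4 = 180  t_5 = 864  t_6 = 4176.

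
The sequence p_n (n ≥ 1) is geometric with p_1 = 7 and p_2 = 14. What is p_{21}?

7340032

Common ratio r = 2.
p_n = 7·2^(n-1).
p_{21} = 7·2^20 = 7340032.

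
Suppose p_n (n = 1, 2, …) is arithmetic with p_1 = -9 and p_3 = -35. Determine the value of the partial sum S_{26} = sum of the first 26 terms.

-4459

Common difference d = (-35 - (-9)) / (3 - 1) = -13.
p_n = -9 + (n - 1)·(-13).
p_{26} = -334; S = 26·(-9 + (-334))/2 = -4459.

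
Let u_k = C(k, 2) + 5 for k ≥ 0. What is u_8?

C(8, 2) = 28, so u_8 = 33.

33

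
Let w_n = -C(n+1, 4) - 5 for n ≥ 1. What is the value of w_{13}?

-1006

C(14, 4) = 1001, so w_{13} = -1006.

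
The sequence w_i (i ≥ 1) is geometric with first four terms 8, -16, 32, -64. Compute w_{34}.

Common ratio r = -2.
w_i = 8·(-2)^(i-1).
w_{34} = 8·(-2)^33 = -68719476736.

-68719476736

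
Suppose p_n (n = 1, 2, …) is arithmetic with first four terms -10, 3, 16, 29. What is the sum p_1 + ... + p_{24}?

3348

Common difference d = 13.
p_n = -10 + (n - 1)·13.
p_{24} = 289; S = 24·(-10 + 289)/2 = 3348.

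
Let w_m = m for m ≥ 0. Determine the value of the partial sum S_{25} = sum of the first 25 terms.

Over m = 0..24: Σm = 300.
Total = (1)·300 = 300.

300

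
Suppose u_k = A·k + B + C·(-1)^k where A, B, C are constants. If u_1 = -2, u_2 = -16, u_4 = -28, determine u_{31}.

-182

Plug in k = 1, 2, 4: A + B - C = -2; 2A + B + C = -16; 4A + B + C = -28.
Subtracting the first from the second: A + 2C = -14.
Subtracting the second from the third: 2A = -12.
Solving: C = -4, A = -6, then B = 0.
Therefore u_{31} = -186 + 0 + (-4)·(-1) = -182.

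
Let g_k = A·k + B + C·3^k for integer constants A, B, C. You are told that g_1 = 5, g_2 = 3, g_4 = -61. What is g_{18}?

The three given values yield: A + B + 3C = 5; 2A + B + 9C = 3; 4A + B + 81C = -61.
Subtracting the first from the second: A + 6C = -2.
Subtracting the second from the third: 2A + 72C = -64.
Solving: C = -1, A = 4, then B = 4.
So g_k = 4·k + 4 + (-1)·3^k; at k=18 this is -387420413.

-387420413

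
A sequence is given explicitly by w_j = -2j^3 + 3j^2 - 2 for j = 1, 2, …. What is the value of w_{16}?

w_{16} = -2·16^3 + 3·16^2 - 2 = -7426.

-7426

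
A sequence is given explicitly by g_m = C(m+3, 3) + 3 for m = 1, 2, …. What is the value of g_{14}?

683

C(17, 3) = 680, so g_{14} = 683.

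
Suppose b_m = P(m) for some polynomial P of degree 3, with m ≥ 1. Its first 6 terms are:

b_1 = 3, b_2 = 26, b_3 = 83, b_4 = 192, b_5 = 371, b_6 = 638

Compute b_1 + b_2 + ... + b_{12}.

1st diffs: 23, 57, 109, 179, 267.
2nd diffs: 34, 52, 70, 88.
3rd diffs: 18, 18, 18 (constant).
Newton forward-difference form: b_m = 3 + 23·C(m-1,1) + 34·C(m-1,2) + 18·C(m-1,3).
Continuing: …, 1011, 1508, 2147, 2946, …, b_{12} = 5096.
Summing m = 1..12 (12 terms) gives 17944.

17944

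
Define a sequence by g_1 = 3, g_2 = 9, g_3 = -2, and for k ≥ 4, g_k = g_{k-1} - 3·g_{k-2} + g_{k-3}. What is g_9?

Applying the relation repeatedly:
g_4 = -26;  g_5 = -11;  g_6 = 65;  g_7 = 72;  g_8 = -134;  g_9 = -285.

-285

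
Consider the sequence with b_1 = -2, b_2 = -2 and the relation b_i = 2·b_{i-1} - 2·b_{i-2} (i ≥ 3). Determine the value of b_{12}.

Applying the relation repeatedly:
b_3 = 0;  b_4 = 4;  b_5 = 8;  b_6 = 8;  b_7 = 0;  b_8 = -16;  b_9 = -32;  b_{10} = -32;  b_{11} = 0;  b_{12} = 64.

64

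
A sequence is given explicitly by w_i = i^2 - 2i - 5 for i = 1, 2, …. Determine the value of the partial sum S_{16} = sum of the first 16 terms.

1144

Over i = 1..16: Σi = 136, Σi² = 1496.
Total = (1)·1496 + (-2)·136 + (-5)·16 = 1144.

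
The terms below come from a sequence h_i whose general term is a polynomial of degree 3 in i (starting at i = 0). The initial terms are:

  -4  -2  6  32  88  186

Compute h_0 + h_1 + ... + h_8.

2052

1st diffs: 2, 8, 26, 56, 98.
2nd diffs: 6, 18, 30, 42.
3rd diffs: 12, 12, 12 (constant).
Newton forward-difference form: h_i = -4 + 2·C(i,1) + 6·C(i,2) + 12·C(i,3).
Continuing: 338, 556, 852.
Summing i = 0..8 (9 terms) gives 2052.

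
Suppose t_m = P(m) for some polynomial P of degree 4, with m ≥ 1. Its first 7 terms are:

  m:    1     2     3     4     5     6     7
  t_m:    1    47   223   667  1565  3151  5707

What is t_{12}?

1st diffs: 46, 176, 444, 898, 1586, 2556.
2nd diffs: 130, 268, 454, 688, 970.
3rd diffs: 138, 186, 234, 282.
4th diffs: 48, 48, 48 (constant).
Newton forward-difference form: t_m = 1 + 46·C(m-1,1) + 130·C(m-1,2) + 138·C(m-1,3) + 48·C(m-1,4).
At m = 12: m-1 = 11, so t_{12} = 1 + 506 + 7150 + 22770 + 15840 = 46267.

46267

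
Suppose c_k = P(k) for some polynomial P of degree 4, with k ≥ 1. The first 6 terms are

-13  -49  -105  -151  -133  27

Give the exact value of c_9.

1st diffs: -36, -56, -46, 18, 160.
2nd diffs: -20, 10, 64, 142.
3rd diffs: 30, 54, 78.
4th diffs: 24, 24 (constant).
Newton forward-difference form: c_k = -13 + (-36)·C(k-1,1) + (-20)·C(k-1,2) + 30·C(k-1,3) + 24·C(k-1,4).
At k = 9: k-1 = 8, so c_9 = -13 - 288 - 560 + 1680 + 1680 = 2499.

2499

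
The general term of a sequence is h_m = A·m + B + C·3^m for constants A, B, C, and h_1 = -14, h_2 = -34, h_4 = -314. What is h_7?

-8726

Write the equations: A + B + 3C = -14; 2A + B + 9C = -34; 4A + B + 81C = -314.
Subtracting the first from the second: A + 6C = -20.
Subtracting the second from the third: 2A + 72C = -280.
Solving: C = -4, A = 4, then B = -6.
So h_m = 4·m + (-6) + (-4)·3^m; at m=7 this is -8726.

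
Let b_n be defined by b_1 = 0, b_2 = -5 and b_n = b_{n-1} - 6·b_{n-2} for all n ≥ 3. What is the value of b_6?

-95

Compute successive terms:
b_3 = -5, b_4 = 25, b_5 = 55, b_6 = -95.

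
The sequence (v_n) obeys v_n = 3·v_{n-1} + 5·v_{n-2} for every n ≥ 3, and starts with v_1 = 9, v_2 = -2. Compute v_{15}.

Step forward from the initial values:
v_3 = 39  v_4 = 107  v_5 = 516  …  v_{12} = 11409647  v_{13} = 47836161  v_{14} = 200556718  v_{15} = 840850959.

840850959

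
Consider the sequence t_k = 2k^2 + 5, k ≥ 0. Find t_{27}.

1463

t_{27} = 2·27^2 + 5 = 1463.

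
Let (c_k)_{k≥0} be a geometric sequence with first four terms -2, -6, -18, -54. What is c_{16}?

-86093442

Common ratio r = 3.
c_k = (-2)·3^(k-0).
c_{16} = (-2)·3^16 = -86093442.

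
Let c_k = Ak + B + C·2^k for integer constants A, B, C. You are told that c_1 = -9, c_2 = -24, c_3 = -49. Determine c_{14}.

The three given values yield: A + B + 2C = -9; 2A + B + 4C = -24; 3A + B + 8C = -49.
Subtracting the first from the second: A + 2C = -15.
Subtracting the second from the third: A + 4C = -25.
Solving: C = -5, A = -5, then B = 6.
So c_k = -5·k + 6 + (-5)·2^k; at k=14 this is -81984.

-81984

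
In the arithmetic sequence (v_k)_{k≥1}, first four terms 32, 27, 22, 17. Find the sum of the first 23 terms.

-529

Common difference d = -5.
v_k = 32 + (k - 1)·(-5).
v_{23} = -78; S = 23·(32 + (-78))/2 = -529.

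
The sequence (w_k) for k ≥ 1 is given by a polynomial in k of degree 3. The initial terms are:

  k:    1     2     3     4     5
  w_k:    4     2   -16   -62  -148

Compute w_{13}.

-3716

1st diffs: -2, -18, -46, -86.
2nd diffs: -16, -28, -40.
3rd diffs: -12, -12 (constant).
Newton forward-difference form: w_k = 4 + (-2)·C(k-1,1) + (-16)·C(k-1,2) + (-12)·C(k-1,3).
At k = 13: k-1 = 12, so w_{13} = 4 - 24 - 1056 - 2640 = -3716.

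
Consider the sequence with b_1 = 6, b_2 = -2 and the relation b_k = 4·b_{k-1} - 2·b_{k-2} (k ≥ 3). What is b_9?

-36000

Step forward from the initial values:
b_3 = -20; b_4 = -76; b_5 = -264; b_6 = -904; b_7 = -3088; b_8 = -10544; b_9 = -36000.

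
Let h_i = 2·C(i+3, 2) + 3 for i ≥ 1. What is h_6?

75

C(9, 2) = 36, so h_6 = 75.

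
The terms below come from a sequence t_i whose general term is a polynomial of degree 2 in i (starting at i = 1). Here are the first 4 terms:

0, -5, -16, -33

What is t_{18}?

1st diffs: -5, -11, -17.
2nd diffs: -6, -6 (constant).
Newton forward-difference form: t_i = (-5)·C(i-1,1) + (-6)·C(i-1,2).
At i = 18: i-1 = 17, so t_{18} = -85 - 816 = -901.

-901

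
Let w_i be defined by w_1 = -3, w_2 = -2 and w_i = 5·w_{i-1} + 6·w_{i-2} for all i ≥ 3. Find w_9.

Step forward from the initial values:
w_3 = -28  w_4 = -152  w_5 = -928  w_6 = -5552  w_7 = -33328  w_8 = -199952  w_9 = -1199728.
(Characteristic roots are 6 and -1.)

-1199728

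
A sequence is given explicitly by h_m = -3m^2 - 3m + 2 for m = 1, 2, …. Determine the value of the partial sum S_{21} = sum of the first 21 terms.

-10584

Over m = 1..21: Σm = 231, Σm² = 3311.
Total = (-3)·3311 + (-3)·231 + (2)·21 = -10584.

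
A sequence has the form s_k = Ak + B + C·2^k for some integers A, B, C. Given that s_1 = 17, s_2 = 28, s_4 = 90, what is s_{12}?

At k = 1, 2, 4: A + B + 2C = 17; 2A + B + 4C = 28; 4A + B + 16C = 90.
Subtracting the first from the second: A + 2C = 11.
Subtracting the second from the third: 2A + 12C = 62.
Solving: C = 5, A = 1, then B = 6.
Hence s_{12} = 1·12 + 6 + 5·4096 = 20498.

20498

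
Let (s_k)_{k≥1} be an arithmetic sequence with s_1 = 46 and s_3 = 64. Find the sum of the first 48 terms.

Common difference d = (64 - 46) / (3 - 1) = 9.
s_k = 46 + (k - 1)·9.
s_{48} = 469; S = 48·(46 + 469)/2 = 12360.

12360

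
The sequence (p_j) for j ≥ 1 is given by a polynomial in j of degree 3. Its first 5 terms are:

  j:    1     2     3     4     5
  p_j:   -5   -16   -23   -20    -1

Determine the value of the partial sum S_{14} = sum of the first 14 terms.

1st diffs: -11, -7, 3, 19.
2nd diffs: 4, 10, 16.
3rd diffs: 6, 6 (constant).
So p_j = j^3 - 4j^2 - 6j + 4.
Continuing: …, 40, 109, 212, 355, …, p_{14} = 1880.
Summing j = 1..14 (14 terms) gives 6391.

6391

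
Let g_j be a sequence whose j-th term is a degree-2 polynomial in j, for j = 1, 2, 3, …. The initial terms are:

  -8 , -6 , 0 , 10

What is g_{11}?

1st diffs: 2, 6, 10.
2nd diffs: 4, 4 (constant).
So g_j = 2j^2 - 4j - 6.
Evaluating at j = 11 gives g_{11} = 192.

192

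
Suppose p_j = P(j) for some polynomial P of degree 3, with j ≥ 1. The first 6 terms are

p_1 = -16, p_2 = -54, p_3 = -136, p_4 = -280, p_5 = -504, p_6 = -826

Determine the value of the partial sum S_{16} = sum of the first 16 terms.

-62216

1st diffs: -38, -82, -144, -224, -322.
2nd diffs: -44, -62, -80, -98.
3rd diffs: -18, -18, -18 (constant).
So p_j = -3j^3 - 4j^2 - 5j - 4.
Continuing: …, -1264, -1836, -2560, -3454, …, p_{16} = -13396.
Summing j = 1..16 (16 terms) gives -62216.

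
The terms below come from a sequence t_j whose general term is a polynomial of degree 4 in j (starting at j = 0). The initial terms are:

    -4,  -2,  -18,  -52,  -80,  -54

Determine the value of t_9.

1st diffs: 2, -16, -34, -28, 26.
2nd diffs: -18, -18, 6, 54.
3rd diffs: 0, 24, 48.
4th diffs: 24, 24 (constant).
So t_j = j^4 - 6j^3 + 2j^2 + 5j - 4.
Evaluating at j = 9 gives t_9 = 2390.

2390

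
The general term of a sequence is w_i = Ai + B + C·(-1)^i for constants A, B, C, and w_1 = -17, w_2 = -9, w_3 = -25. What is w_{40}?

-161

The three given values yield: A + B - C = -17; 2A + B + C = -9; 3A + B - C = -25.
Subtracting the first from the second: A + 2C = 8.
Subtracting the second from the third: A - 2C = -16.
Solving: C = 6, A = -4, then B = -7.
So w_i = -4·i + (-7) + 6·(-1)^i; at i=40 this is -161.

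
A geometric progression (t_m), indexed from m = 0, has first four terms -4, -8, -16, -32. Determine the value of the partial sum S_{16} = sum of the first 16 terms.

Common ratio r = 2.
t_m = (-4)·2^(m-0).
S = (-4)·(2^16 - 1)/(2 - 1) = (-4)·(65536 - 1)/(1) = -262140.

-262140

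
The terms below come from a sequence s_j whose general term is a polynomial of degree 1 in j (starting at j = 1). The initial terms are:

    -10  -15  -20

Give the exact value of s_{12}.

1st diffs: -5, -5 (constant).
So s_j = -5j - 5.
Evaluating at j = 12 gives s_{12} = -65.

-65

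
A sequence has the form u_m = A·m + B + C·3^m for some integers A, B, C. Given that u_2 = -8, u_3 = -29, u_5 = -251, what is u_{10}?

-59072

Write the equations: 2A + B + 9C = -8; 3A + B + 27C = -29; 5A + B + 243C = -251.
Subtracting the first from the second: A + 18C = -21.
Subtracting the second from the third: 2A + 216C = -222.
Solving: C = -1, A = -3, then B = 7.
Therefore u_{10} = -30 + 7 + (-1)·59049 = -59072.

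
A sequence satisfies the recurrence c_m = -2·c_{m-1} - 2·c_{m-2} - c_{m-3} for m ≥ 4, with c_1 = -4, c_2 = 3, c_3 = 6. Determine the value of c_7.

Step forward from the initial values:
c_4 = -14; c_5 = 13; c_6 = -4; c_7 = -4.

-4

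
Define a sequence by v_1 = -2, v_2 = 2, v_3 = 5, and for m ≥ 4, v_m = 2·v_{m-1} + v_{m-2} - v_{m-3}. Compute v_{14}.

46061

Applying the relation repeatedly:
v_4 = 14  v_5 = 31  v_6 = 71  …  v_{11} = 4060  v_{12} = 9123  v_{13} = 20499  v_{14} = 46061.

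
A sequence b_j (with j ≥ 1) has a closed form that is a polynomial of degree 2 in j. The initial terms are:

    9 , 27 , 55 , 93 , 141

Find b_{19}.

1st diffs: 18, 28, 38, 48.
2nd diffs: 10, 10, 10 (constant).
So b_j = 5j^2 + 3j + 1.
Evaluating at j = 19 gives b_{19} = 1863.

1863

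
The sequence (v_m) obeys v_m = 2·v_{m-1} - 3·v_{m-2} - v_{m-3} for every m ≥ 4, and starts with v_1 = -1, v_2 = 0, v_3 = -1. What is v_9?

v_4 = -1;  v_5 = 1;  v_6 = 6;  v_7 = 10;  v_8 = 1;  v_9 = -34.

-34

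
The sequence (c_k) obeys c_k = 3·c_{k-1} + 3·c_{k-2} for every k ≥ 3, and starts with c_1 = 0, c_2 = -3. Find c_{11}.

-401679

c_3 = -9, c_4 = -36, c_5 = -135, c_6 = -513, c_7 = -1944, c_8 = -7371, c_9 = -27945, c_{10} = -105948, c_{11} = -401679.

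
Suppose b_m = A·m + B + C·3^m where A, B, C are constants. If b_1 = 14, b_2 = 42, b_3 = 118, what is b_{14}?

19131930

Write the equations: A + B + 3C = 14; 2A + B + 9C = 42; 3A + B + 27C = 118.
Subtracting the first from the second: A + 6C = 28.
Subtracting the second from the third: A + 18C = 76.
Solving: C = 4, A = 4, then B = -2.
Hence b_{14} = 4·14 + (-2) + 4·4782969 = 19131930.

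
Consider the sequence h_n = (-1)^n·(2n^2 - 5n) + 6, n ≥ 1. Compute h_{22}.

(-1)^22 = 1; 2n^2 - 5n at n=22 is 858; so h_{22} = 864.

864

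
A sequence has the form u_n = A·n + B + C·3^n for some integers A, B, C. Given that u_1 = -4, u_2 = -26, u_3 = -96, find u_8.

The three given values yield: A + B + 3C = -4; 2A + B + 9C = -26; 3A + B + 27C = -96.
Subtracting the first from the second: A + 6C = -22.
Subtracting the second from the third: A + 18C = -70.
Solving: C = -4, A = 2, then B = 6.
Therefore u_8 = 16 + 6 + (-4)·6561 = -26222.

-26222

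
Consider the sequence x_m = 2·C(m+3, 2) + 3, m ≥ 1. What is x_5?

59

C(8, 2) = 28, so x_5 = 59.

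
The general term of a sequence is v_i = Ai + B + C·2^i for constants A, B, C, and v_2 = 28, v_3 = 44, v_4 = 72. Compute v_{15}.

98372

At i = 2, 3, 4: 2A + B + 4C = 28; 3A + B + 8C = 44; 4A + B + 16C = 72.
Subtracting the first from the second: A + 4C = 16.
Subtracting the second from the third: A + 8C = 28.
Solving: C = 3, A = 4, then B = 8.
So v_i = 4·i + 8 + 3·2^i; at i=15 this is 98372.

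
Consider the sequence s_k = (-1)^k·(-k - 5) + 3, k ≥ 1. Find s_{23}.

31

(-1)^23 = -1; -k - 5 at k=23 is -28; so s_{23} = 31.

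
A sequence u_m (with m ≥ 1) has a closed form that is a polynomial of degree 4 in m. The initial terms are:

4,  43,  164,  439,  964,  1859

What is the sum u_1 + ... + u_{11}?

50567

1st diffs: 39, 121, 275, 525, 895.
2nd diffs: 82, 154, 250, 370.
3rd diffs: 72, 96, 120.
4th diffs: 24, 24 (constant).
Newton forward-difference form: u_m = 4 + 39·C(m-1,1) + 82·C(m-1,2) + 72·C(m-1,3) + 24·C(m-1,4).
Continuing: …, 3268, 5359, 8324, 12379, …, u_{11} = 17764.
Summing m = 1..11 (11 terms) gives 50567.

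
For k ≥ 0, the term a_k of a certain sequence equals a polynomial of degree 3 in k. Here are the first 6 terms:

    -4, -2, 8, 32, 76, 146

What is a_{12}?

1st diffs: 2, 10, 24, 44, 70.
2nd diffs: 8, 14, 20, 26.
3rd diffs: 6, 6, 6 (constant).
Newton forward-difference form: a_k = -4 + 2·C(k,1) + 8·C(k,2) + 6·C(k,3).
At k = 12: k = 12, so a_{12} = -4 + 24 + 528 + 1320 = 1868.

1868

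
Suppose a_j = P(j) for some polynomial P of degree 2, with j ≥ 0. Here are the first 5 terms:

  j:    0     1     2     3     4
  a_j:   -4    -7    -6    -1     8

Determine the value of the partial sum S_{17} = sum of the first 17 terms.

2244

1st diffs: -3, 1, 5, 9.
2nd diffs: 4, 4, 4 (constant).
So a_j = 2j^2 - 5j - 4.
Continuing: …, 21, 38, 59, 84, …, a_{16} = 428.
Summing j = 0..16 (17 terms) gives 2244.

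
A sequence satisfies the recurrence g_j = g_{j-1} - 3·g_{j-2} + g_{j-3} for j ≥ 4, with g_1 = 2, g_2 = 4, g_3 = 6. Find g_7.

50

g_4 = -4; g_5 = -18; g_6 = 0; g_7 = 50.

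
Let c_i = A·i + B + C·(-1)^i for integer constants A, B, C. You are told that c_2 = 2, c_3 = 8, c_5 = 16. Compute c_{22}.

The three given values yield: 2A + B + C = 2; 3A + B - C = 8; 5A + B - C = 16.
Subtracting the first from the second: A - 2C = 6.
Subtracting the second from the third: 2A = 8.
Solving: C = -1, A = 4, then B = -5.
Therefore c_{22} = 88 + (-5) + (-1)·1 = 82.

82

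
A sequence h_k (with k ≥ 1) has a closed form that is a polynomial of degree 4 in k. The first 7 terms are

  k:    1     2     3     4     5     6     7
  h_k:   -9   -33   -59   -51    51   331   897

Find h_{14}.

1st diffs: -24, -26, 8, 102, 280, 566.
2nd diffs: -2, 34, 94, 178, 286.
3rd diffs: 36, 60, 84, 108.
4th diffs: 24, 24, 24 (constant).
Newton forward-difference form: h_k = -9 + (-24)·C(k-1,1) + (-2)·C(k-1,2) + 36·C(k-1,3) + 24·C(k-1,4).
At k = 14: k-1 = 13, so h_{14} = -9 - 312 - 156 + 10296 + 17160 = 26979.

26979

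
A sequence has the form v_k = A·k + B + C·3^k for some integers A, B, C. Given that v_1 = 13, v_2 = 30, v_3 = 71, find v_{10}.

Plug in k = 1, 2, 3: A + B + 3C = 13; 2A + B + 9C = 30; 3A + B + 27C = 71.
Subtracting the first from the second: A + 6C = 17.
Subtracting the second from the third: A + 18C = 41.
Solving: C = 2, A = 5, then B = 2.
Hence v_{10} = 5·10 + 2 + 2·59049 = 118150.

118150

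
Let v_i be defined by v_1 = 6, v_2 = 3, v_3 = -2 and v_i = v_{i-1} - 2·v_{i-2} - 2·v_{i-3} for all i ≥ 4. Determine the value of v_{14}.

2130

Iterate the recurrence:
v_4 = -20  v_5 = -22  v_6 = 22  …  v_{11} = -486  v_{12} = 962  v_{13} = 3082  v_{14} = 2130.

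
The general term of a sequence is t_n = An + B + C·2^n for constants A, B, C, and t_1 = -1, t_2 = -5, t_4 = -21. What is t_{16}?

-65565

The three given values yield: A + B + 2C = -1; 2A + B + 4C = -5; 4A + B + 16C = -21.
Subtracting the first from the second: A + 2C = -4.
Subtracting the second from the third: 2A + 12C = -16.
Solving: C = -1, A = -2, then B = 3.
Therefore t_{16} = -32 + 3 + (-1)·65536 = -65565.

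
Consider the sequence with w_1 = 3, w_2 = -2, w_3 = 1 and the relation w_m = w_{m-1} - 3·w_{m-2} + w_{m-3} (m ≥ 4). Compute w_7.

w_4 = 10  w_5 = 5  w_6 = -24  w_7 = -29.

-29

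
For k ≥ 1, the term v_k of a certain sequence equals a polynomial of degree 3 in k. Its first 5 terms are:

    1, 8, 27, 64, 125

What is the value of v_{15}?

3375

1st diffs: 7, 19, 37, 61.
2nd diffs: 12, 18, 24.
3rd diffs: 6, 6 (constant).
Newton forward-difference form: v_k = 1 + 7·C(k-1,1) + 12·C(k-1,2) + 6·C(k-1,3).
At k = 15: k-1 = 14, so v_{15} = 1 + 98 + 1092 + 2184 = 3375.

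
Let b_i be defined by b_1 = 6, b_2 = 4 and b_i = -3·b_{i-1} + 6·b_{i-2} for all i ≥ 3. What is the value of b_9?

98496

Iterate the recurrence:
b_3 = 24;  b_4 = -48;  b_5 = 288;  b_6 = -1152;  b_7 = 5184;  b_8 = -22464;  b_9 = 98496.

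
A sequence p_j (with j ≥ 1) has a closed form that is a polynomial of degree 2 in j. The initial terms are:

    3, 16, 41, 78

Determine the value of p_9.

1st diffs: 13, 25, 37.
2nd diffs: 12, 12 (constant).
Newton forward-difference form: p_j = 3 + 13·C(j-1,1) + 12·C(j-1,2).
At j = 9: j-1 = 8, so p_9 = 3 + 104 + 336 = 443.

443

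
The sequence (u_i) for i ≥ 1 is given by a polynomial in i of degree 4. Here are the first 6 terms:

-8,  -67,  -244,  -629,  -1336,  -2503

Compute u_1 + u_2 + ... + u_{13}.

1st diffs: -59, -177, -385, -707, -1167.
2nd diffs: -118, -208, -322, -460.
3rd diffs: -90, -114, -138.
4th diffs: -24, -24 (constant).
Newton forward-difference form: u_i = -8 + (-59)·C(i-1,1) + (-118)·C(i-1,2) + (-90)·C(i-1,3) + (-24)·C(i-1,4).
Continuing: …, -4292, -6889, -10504, -15371, …, u_{13} = -40184.
Summing i = 1..13 (13 terms) gives -133692.

-133692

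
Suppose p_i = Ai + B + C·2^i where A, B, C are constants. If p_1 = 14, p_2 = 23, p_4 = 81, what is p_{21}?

Plug in i = 1, 2, 4: A + B + 2C = 14; 2A + B + 4C = 23; 4A + B + 16C = 81.
Subtracting the first from the second: A + 2C = 9.
Subtracting the second from the third: 2A + 12C = 58.
Solving: C = 5, A = -1, then B = 5.
So p_i = -1·i + 5 + 5·2^i; at i=21 this is 10485744.

10485744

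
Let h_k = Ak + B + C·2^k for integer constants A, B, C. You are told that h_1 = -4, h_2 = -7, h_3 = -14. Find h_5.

Write the equations: A + B + 2C = -4; 2A + B + 4C = -7; 3A + B + 8C = -14.
Subtracting the first from the second: A + 2C = -3.
Subtracting the second from the third: A + 4C = -7.
Solving: C = -2, A = 1, then B = -1.
Therefore h_5 = 5 + (-1) + (-2)·32 = -60.

-60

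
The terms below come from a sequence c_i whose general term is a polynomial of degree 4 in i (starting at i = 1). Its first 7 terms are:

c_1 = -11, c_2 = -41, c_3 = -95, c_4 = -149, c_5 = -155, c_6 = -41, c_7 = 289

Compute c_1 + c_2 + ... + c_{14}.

1st diffs: -30, -54, -54, -6, 114, 330.
2nd diffs: -24, 0, 48, 120, 216.
3rd diffs: 24, 48, 72, 96.
4th diffs: 24, 24, 24 (constant).
Newton forward-difference form: c_i = -11 + (-30)·C(i-1,1) + (-24)·C(i-1,2) + 24·C(i-1,3) + 24·C(i-1,4).
Continuing: …, 955, 2101, 3895, 6529, …, c_{14} = 21751.
Summing i = 1..14 (14 terms) gives 60452.

60452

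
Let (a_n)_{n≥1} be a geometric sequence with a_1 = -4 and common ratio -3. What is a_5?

a_n = (-4)·(-3)^(n-1).
a_5 = (-4)·(-3)^4 = -324.

-324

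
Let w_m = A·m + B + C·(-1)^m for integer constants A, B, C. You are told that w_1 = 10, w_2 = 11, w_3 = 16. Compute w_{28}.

Plug in m = 1, 2, 3: A + B - C = 10; 2A + B + C = 11; 3A + B - C = 16.
Subtracting the first from the second: A + 2C = 1.
Subtracting the second from the third: A - 2C = 5.
Solving: C = -1, A = 3, then B = 6.
Hence w_{28} = 3·28 + 6 + (-1)·1 = 89.

89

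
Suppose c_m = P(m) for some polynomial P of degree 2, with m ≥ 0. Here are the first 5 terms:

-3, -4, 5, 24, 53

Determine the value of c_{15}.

1032

1st diffs: -1, 9, 19, 29.
2nd diffs: 10, 10, 10 (constant).
Newton forward-difference form: c_m = -3 + (-1)·C(m,1) + 10·C(m,2).
At m = 15: m = 15, so c_{15} = -3 - 15 + 1050 = 1032.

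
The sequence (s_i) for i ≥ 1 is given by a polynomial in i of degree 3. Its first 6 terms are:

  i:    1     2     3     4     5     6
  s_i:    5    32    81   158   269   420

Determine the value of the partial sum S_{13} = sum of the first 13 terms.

12753

1st diffs: 27, 49, 77, 111, 151.
2nd diffs: 22, 28, 34, 40.
3rd diffs: 6, 6, 6 (constant).
So s_i = i^3 + 5i^2 + 5i - 6.
Continuing: …, 617, 866, 1173, 1544, …, s_{13} = 3101.
Summing i = 1..13 (13 terms) gives 12753.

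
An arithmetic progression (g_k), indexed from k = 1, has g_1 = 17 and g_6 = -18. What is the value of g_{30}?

-186

Common difference d = (-18 - 17) / (6 - 1) = -7.
g_k = 17 + (k - 1)·(-7).
g_{30} = 17 + 29·(-7) = -186.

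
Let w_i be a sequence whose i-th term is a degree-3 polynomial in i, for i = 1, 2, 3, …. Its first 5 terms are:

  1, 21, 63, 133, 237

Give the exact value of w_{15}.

1st diffs: 20, 42, 70, 104.
2nd diffs: 22, 28, 34.
3rd diffs: 6, 6 (constant).
Newton forward-difference form: w_i = 1 + 20·C(i-1,1) + 22·C(i-1,2) + 6·C(i-1,3).
At i = 15: i-1 = 14, so w_{15} = 1 + 280 + 2002 + 2184 = 4467.

4467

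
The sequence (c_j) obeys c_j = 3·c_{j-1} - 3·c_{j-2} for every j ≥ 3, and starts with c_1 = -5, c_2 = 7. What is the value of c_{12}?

Step forward from the initial values:
c_3 = 36  c_4 = 87  c_5 = 153  c_6 = 198  c_7 = 135  c_8 = -189  c_9 = -972  c_{10} = -2349  c_{11} = -4131  c_{12} = -5346.

-5346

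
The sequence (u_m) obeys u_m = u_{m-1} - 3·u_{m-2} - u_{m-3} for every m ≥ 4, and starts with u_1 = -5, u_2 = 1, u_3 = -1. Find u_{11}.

Iterate the recurrence:
u_4 = 1; u_5 = 3; u_6 = 1; u_7 = -9; u_8 = -15; u_9 = 11; u_{10} = 65; u_{11} = 47.

47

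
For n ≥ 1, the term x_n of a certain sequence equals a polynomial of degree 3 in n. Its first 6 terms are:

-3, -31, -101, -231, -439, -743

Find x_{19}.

-21621

1st diffs: -28, -70, -130, -208, -304.
2nd diffs: -42, -60, -78, -96.
3rd diffs: -18, -18, -18 (constant).
Newton forward-difference form: x_n = -3 + (-28)·C(n-1,1) + (-42)·C(n-1,2) + (-18)·C(n-1,3).
At n = 19: n-1 = 18, so x_{19} = -3 - 504 - 6426 - 14688 = -21621.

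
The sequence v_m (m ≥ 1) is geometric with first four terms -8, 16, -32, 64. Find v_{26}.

Common ratio r = -2.
v_m = (-8)·(-2)^(m-1).
v_{26} = (-8)·(-2)^25 = 268435456.

268435456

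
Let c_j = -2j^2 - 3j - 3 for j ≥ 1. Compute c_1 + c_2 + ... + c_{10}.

-965

Over j = 1..10: Σj = 55, Σj² = 385.
Total = (-2)·385 + (-3)·55 + (-3)·10 = -965.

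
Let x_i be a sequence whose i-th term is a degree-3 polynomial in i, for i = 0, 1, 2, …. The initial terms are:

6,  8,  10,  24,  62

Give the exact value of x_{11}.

2008

1st diffs: 2, 2, 14, 38.
2nd diffs: 0, 12, 24.
3rd diffs: 12, 12 (constant).
Newton forward-difference form: x_i = 6 + 2·C(i,1) + 12·C(i,3).
At i = 11: i = 11, so x_{11} = 6 + 22 + 1980 = 2008.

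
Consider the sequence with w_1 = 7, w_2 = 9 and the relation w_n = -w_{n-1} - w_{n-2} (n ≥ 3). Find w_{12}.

Iterate the recurrence:
w_3 = -16  w_4 = 7  w_5 = 9  w_6 = -16  w_7 = 7  w_8 = 9  w_9 = -16  w_{10} = 7  w_{11} = 9  w_{12} = -16.

-16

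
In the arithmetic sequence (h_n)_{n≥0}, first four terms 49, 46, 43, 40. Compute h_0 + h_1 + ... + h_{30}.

124

Common difference d = -3.
h_n = 49 + (n - 0)·(-3).
h_{30} = -41; S = 31·(49 + (-41))/2 = 124.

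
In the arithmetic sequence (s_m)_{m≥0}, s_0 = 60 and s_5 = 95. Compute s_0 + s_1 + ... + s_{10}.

Common difference d = (95 - 60) / (5 - 0) = 7.
s_m = 60 + (m - 0)·7.
s_{10} = 130; S = 11·(60 + 130)/2 = 1045.

1045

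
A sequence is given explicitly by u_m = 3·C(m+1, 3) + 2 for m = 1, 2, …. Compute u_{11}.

662

C(12, 3) = 220, so u_{11} = 662.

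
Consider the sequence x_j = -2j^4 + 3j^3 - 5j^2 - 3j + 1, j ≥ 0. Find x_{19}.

-241926

x_{19} = -2·19^4 + 3·19^3 - 5·19^2 - 3·19 + 1 = -241926.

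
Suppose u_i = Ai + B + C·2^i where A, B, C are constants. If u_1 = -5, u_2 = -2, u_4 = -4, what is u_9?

Plug in i = 1, 2, 4: A + B + 2C = -5; 2A + B + 4C = -2; 4A + B + 16C = -4.
Subtracting the first from the second: A + 2C = 3.
Subtracting the second from the third: 2A + 12C = -2.
Solving: C = -1, A = 5, then B = -8.
So u_i = 5·i + (-8) + (-1)·2^i; at i=9 this is -475.

-475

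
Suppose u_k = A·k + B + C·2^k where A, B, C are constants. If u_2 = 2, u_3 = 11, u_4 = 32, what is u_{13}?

Plug in k = 2, 3, 4: 2A + B + 4C = 2; 3A + B + 8C = 11; 4A + B + 16C = 32.
Subtracting the first from the second: A + 4C = 9.
Subtracting the second from the third: A + 8C = 21.
Solving: C = 3, A = -3, then B = -4.
Hence u_{13} = -3·13 + (-4) + 3·8192 = 24533.

24533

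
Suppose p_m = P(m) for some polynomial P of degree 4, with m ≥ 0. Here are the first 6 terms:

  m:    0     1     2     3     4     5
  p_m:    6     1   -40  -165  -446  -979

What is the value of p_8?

-5410

1st diffs: -5, -41, -125, -281, -533.
2nd diffs: -36, -84, -156, -252.
3rd diffs: -48, -72, -96.
4th diffs: -24, -24 (constant).
So p_m = -m^4 - 2m^3 - 5m^2 + 3m + 6.
Evaluating at m = 8 gives p_8 = -5410.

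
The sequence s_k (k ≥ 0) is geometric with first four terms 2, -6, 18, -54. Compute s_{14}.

Common ratio r = -3.
s_k = 2·(-3)^(k-0).
s_{14} = 2·(-3)^14 = 9565938.

9565938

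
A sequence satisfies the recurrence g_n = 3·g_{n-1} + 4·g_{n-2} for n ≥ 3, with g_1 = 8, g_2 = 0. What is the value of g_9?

104864

Iterate the recurrence:
g_3 = 32; g_4 = 96; g_5 = 416; g_6 = 1632; g_7 = 6560; g_8 = 26208; g_9 = 104864.
(Characteristic roots are 4 and -1.)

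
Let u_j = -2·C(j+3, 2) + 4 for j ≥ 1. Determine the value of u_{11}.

C(14, 2) = 91, so u_{11} = -178.

-178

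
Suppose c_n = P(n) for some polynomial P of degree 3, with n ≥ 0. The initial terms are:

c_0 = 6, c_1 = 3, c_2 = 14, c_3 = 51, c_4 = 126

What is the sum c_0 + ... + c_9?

4125

1st diffs: -3, 11, 37, 75.
2nd diffs: 14, 26, 38.
3rd diffs: 12, 12 (constant).
Newton forward-difference form: c_n = 6 + (-3)·C(n,1) + 14·C(n,2) + 12·C(n,3).
Continuing: …, 251, 438, 699, 1046, …, c_9 = 1491.
Summing n = 0..9 (10 terms) gives 4125.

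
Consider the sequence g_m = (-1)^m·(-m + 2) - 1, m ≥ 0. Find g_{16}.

-15

(-1)^16 = 1; -m + 2 at m=16 is -14; so g_{16} = -15.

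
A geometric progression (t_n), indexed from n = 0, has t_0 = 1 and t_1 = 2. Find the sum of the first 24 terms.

16777215

Common ratio r = 2.
t_n = 1·2^(n-0).
S = 1·(2^24 - 1)/(2 - 1) = 1·(16777216 - 1)/(1) = 16777215.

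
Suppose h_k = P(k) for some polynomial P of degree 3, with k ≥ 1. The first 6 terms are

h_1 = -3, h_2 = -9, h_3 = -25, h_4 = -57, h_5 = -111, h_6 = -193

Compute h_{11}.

1st diffs: -6, -16, -32, -54, -82.
2nd diffs: -10, -16, -22, -28.
3rd diffs: -6, -6, -6 (constant).
Newton forward-difference form: h_k = -3 + (-6)·C(k-1,1) + (-10)·C(k-1,2) + (-6)·C(k-1,3).
At k = 11: k-1 = 10, so h_{11} = -3 - 60 - 450 - 720 = -1233.

-1233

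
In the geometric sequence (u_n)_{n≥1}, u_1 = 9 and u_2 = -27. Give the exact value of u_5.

Common ratio r = -3.
u_n = 9·(-3)^(n-1).
u_5 = 9·(-3)^4 = 729.

729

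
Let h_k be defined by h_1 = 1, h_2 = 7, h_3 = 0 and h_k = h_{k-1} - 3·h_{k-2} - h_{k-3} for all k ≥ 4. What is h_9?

Compute successive terms:
h_4 = -22; h_5 = -29; h_6 = 37; h_7 = 146; h_8 = 64; h_9 = -411.

-411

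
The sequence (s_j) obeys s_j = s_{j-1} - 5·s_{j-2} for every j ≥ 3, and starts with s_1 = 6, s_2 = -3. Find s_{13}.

Step forward from the initial values:
s_3 = -33  s_4 = -18  s_5 = 147  …  s_{10} = 9222  s_{11} = 5187  s_{12} = -40923  s_{13} = -66858.

-66858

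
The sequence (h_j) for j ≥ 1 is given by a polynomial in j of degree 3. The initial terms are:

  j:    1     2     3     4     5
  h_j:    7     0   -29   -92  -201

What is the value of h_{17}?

-9465

1st diffs: -7, -29, -63, -109.
2nd diffs: -22, -34, -46.
3rd diffs: -12, -12 (constant).
Newton forward-difference form: h_j = 7 + (-7)·C(j-1,1) + (-22)·C(j-1,2) + (-12)·C(j-1,3).
At j = 17: j-1 = 16, so h_{17} = 7 - 112 - 2640 - 6720 = -9465.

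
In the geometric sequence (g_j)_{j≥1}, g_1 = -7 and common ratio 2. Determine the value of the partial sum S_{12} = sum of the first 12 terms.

-28665

g_j = (-7)·2^(j-1).
S = (-7)·(2^12 - 1)/(2 - 1) = (-7)·(4096 - 1)/(1) = -28665.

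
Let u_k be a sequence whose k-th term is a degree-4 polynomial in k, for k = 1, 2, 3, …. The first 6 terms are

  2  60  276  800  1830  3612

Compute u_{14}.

1st diffs: 58, 216, 524, 1030, 1782.
2nd diffs: 158, 308, 506, 752.
3rd diffs: 150, 198, 246.
4th diffs: 48, 48 (constant).
So u_k = 2k^4 + 5k^3 - k^2 - 4k.
Evaluating at k = 14 gives u_{14} = 90300.

90300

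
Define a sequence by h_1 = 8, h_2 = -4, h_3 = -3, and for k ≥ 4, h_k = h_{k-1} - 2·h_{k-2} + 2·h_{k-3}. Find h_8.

71

Step forward from the initial values:
h_4 = 21;  h_5 = 19;  h_6 = -29;  h_7 = -25;  h_8 = 71.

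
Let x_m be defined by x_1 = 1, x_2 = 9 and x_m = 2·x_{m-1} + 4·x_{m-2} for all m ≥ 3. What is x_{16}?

102301696

Iterate the recurrence:
x_3 = 22; x_4 = 80; x_5 = 248; …; x_{13} = 3018752; x_{14} = 9768960; x_{15} = 31612928; x_{16} = 102301696.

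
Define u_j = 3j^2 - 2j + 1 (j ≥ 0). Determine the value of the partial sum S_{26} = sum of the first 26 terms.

Over j = 0..25: Σj = 325, Σj² = 5525.
Total = (3)·5525 + (-2)·325 + (1)·26 = 15951.

15951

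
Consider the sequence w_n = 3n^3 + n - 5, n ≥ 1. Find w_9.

2191

w_9 = 3·9^3 + 1·9 - 5 = 2191.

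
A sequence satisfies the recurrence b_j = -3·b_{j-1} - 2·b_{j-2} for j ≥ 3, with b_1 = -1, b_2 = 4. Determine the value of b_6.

94

Iterate the recurrence:
b_3 = -10  b_4 = 22  b_5 = -46  b_6 = 94.
(Characteristic roots are -1 and -2.)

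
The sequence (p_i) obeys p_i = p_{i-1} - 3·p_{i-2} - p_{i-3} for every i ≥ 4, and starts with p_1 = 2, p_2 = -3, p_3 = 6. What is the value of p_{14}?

Iterate the recurrence:
p_4 = 13; p_5 = -2; p_6 = -47; …; p_{11} = -898; p_{12} = -1451; p_{13} = 1158; p_{14} = 6409.

6409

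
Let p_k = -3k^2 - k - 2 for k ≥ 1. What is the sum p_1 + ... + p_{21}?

-10206

Over k = 1..21: Σk = 231, Σk² = 3311.
Total = (-3)·3311 + (-1)·231 + (-2)·21 = -10206.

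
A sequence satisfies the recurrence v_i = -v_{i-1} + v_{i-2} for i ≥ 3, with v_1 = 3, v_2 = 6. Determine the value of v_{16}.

Compute successive terms:
v_3 = -3;  v_4 = 9;  v_5 = -12;  …;  v_{13} = -597;  v_{14} = 966;  v_{15} = -1563;  v_{16} = 2529.

2529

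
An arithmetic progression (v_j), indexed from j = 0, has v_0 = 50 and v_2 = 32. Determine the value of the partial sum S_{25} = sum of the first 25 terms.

Common difference d = (32 - 50) / (2 - 0) = -9.
v_j = 50 + (j - 0)·(-9).
v_{24} = -166; S = 25·(50 + (-166))/2 = -1450.

-1450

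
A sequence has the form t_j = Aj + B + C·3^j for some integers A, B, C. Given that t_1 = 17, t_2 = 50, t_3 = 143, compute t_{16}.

215233652

At j = 1, 2, 3: A + B + 3C = 17; 2A + B + 9C = 50; 3A + B + 27C = 143.
Subtracting the first from the second: A + 6C = 33.
Subtracting the second from the third: A + 18C = 93.
Solving: C = 5, A = 3, then B = -1.
Hence t_{16} = 3·16 + (-1) + 5·43046721 = 215233652.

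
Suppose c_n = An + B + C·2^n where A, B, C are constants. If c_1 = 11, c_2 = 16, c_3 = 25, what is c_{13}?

Plug in n = 1, 2, 3: A + B + 2C = 11; 2A + B + 4C = 16; 3A + B + 8C = 25.
Subtracting the first from the second: A + 2C = 5.
Subtracting the second from the third: A + 4C = 9.
Solving: C = 2, A = 1, then B = 6.
Hence c_{13} = 1·13 + 6 + 2·8192 = 16403.

16403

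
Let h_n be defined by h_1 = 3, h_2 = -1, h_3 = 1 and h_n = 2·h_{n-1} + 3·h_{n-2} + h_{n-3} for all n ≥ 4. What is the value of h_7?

58

Step forward from the initial values:
h_4 = 2  h_5 = 6  h_6 = 19  h_7 = 58.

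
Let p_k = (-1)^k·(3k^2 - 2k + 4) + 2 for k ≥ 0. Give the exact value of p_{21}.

-1283

(-1)^21 = -1; 3k^2 - 2k + 4 at k=21 is 1285; so p_{21} = -1283.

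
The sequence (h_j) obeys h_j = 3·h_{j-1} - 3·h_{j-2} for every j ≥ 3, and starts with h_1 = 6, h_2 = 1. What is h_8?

Applying the relation repeatedly:
h_3 = -15, h_4 = -48, h_5 = -99, h_6 = -153, h_7 = -162, h_8 = -27.

-27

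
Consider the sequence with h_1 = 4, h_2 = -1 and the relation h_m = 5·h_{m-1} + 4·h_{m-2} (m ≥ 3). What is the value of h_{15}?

Applying the relation repeatedly:
h_3 = 11  h_4 = 51  h_5 = 299  …  h_{12} = 58387251  h_{13} = 332898539  h_{14} = 1898041699  h_{15} = 10821802651.

10821802651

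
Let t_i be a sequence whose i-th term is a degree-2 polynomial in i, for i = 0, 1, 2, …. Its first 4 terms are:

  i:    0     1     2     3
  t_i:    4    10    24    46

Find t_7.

1st diffs: 6, 14, 22.
2nd diffs: 8, 8 (constant).
Newton forward-difference form: t_i = 4 + 6·C(i,1) + 8·C(i,2).
At i = 7: i = 7, so t_7 = 4 + 42 + 168 = 214.

214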